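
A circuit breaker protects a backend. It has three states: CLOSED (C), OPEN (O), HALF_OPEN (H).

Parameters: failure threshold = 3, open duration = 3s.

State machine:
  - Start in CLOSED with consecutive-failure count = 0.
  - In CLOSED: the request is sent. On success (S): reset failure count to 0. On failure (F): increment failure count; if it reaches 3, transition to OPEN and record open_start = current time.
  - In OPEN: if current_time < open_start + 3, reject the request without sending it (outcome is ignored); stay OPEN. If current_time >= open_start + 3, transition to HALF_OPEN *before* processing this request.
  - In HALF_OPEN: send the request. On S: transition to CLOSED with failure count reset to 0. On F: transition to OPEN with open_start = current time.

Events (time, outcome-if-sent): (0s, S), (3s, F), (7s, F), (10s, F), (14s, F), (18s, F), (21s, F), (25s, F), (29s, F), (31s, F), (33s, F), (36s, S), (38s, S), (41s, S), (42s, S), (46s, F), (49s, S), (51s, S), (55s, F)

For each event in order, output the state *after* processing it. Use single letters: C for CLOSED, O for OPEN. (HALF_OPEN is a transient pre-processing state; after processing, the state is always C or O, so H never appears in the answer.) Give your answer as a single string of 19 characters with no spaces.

Answer: CCCOOOOOOOOCCCCCCCC

Derivation:
State after each event:
  event#1 t=0s outcome=S: state=CLOSED
  event#2 t=3s outcome=F: state=CLOSED
  event#3 t=7s outcome=F: state=CLOSED
  event#4 t=10s outcome=F: state=OPEN
  event#5 t=14s outcome=F: state=OPEN
  event#6 t=18s outcome=F: state=OPEN
  event#7 t=21s outcome=F: state=OPEN
  event#8 t=25s outcome=F: state=OPEN
  event#9 t=29s outcome=F: state=OPEN
  event#10 t=31s outcome=F: state=OPEN
  event#11 t=33s outcome=F: state=OPEN
  event#12 t=36s outcome=S: state=CLOSED
  event#13 t=38s outcome=S: state=CLOSED
  event#14 t=41s outcome=S: state=CLOSED
  event#15 t=42s outcome=S: state=CLOSED
  event#16 t=46s outcome=F: state=CLOSED
  event#17 t=49s outcome=S: state=CLOSED
  event#18 t=51s outcome=S: state=CLOSED
  event#19 t=55s outcome=F: state=CLOSED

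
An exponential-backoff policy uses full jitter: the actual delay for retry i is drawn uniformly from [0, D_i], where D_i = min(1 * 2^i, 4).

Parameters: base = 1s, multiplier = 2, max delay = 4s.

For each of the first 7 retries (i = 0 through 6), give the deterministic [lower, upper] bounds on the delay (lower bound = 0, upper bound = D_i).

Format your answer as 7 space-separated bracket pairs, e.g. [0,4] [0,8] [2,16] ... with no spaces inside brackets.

Computing bounds per retry:
  i=0: D_i=min(1*2^0,4)=1, bounds=[0,1]
  i=1: D_i=min(1*2^1,4)=2, bounds=[0,2]
  i=2: D_i=min(1*2^2,4)=4, bounds=[0,4]
  i=3: D_i=min(1*2^3,4)=4, bounds=[0,4]
  i=4: D_i=min(1*2^4,4)=4, bounds=[0,4]
  i=5: D_i=min(1*2^5,4)=4, bounds=[0,4]
  i=6: D_i=min(1*2^6,4)=4, bounds=[0,4]

Answer: [0,1] [0,2] [0,4] [0,4] [0,4] [0,4] [0,4]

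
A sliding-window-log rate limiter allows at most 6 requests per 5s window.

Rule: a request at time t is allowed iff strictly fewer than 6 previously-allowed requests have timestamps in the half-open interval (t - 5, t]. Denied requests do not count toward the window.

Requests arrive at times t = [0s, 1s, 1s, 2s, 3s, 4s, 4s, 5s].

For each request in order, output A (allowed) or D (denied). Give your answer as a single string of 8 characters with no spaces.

Tracking allowed requests in the window:
  req#1 t=0s: ALLOW
  req#2 t=1s: ALLOW
  req#3 t=1s: ALLOW
  req#4 t=2s: ALLOW
  req#5 t=3s: ALLOW
  req#6 t=4s: ALLOW
  req#7 t=4s: DENY
  req#8 t=5s: ALLOW

Answer: AAAAAADA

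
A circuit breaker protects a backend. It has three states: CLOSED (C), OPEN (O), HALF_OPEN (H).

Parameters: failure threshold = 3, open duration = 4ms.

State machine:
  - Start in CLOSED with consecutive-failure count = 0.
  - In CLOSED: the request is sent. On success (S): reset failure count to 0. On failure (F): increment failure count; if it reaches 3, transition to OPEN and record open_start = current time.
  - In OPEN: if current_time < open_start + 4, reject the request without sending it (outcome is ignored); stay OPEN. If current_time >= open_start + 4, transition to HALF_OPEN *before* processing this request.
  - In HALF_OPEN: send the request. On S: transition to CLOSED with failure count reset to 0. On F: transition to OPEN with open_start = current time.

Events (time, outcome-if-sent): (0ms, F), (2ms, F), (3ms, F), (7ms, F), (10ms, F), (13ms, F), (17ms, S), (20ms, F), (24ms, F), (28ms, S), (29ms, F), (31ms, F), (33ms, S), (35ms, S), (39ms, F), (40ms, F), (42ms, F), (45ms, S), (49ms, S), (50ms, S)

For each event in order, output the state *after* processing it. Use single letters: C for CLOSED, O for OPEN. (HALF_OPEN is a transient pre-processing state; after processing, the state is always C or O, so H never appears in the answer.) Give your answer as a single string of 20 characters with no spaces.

State after each event:
  event#1 t=0ms outcome=F: state=CLOSED
  event#2 t=2ms outcome=F: state=CLOSED
  event#3 t=3ms outcome=F: state=OPEN
  event#4 t=7ms outcome=F: state=OPEN
  event#5 t=10ms outcome=F: state=OPEN
  event#6 t=13ms outcome=F: state=OPEN
  event#7 t=17ms outcome=S: state=CLOSED
  event#8 t=20ms outcome=F: state=CLOSED
  event#9 t=24ms outcome=F: state=CLOSED
  event#10 t=28ms outcome=S: state=CLOSED
  event#11 t=29ms outcome=F: state=CLOSED
  event#12 t=31ms outcome=F: state=CLOSED
  event#13 t=33ms outcome=S: state=CLOSED
  event#14 t=35ms outcome=S: state=CLOSED
  event#15 t=39ms outcome=F: state=CLOSED
  event#16 t=40ms outcome=F: state=CLOSED
  event#17 t=42ms outcome=F: state=OPEN
  event#18 t=45ms outcome=S: state=OPEN
  event#19 t=49ms outcome=S: state=CLOSED
  event#20 t=50ms outcome=S: state=CLOSED

Answer: CCOOOOCCCCCCCCCCOOCC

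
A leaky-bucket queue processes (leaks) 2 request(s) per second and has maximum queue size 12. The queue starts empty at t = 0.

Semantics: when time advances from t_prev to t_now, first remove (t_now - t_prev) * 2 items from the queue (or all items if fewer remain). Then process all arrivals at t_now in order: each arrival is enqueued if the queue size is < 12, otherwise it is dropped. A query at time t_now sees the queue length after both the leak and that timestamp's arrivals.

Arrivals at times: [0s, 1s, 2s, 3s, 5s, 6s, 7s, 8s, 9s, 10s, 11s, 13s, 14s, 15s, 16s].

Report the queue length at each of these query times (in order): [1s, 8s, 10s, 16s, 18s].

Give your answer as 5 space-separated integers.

Answer: 1 1 1 1 0

Derivation:
Queue lengths at query times:
  query t=1s: backlog = 1
  query t=8s: backlog = 1
  query t=10s: backlog = 1
  query t=16s: backlog = 1
  query t=18s: backlog = 0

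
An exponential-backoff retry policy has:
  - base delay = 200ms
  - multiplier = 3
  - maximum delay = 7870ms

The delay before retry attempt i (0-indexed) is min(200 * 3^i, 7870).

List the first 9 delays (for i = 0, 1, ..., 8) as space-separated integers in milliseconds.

Computing each delay:
  i=0: min(200*3^0, 7870) = 200
  i=1: min(200*3^1, 7870) = 600
  i=2: min(200*3^2, 7870) = 1800
  i=3: min(200*3^3, 7870) = 5400
  i=4: min(200*3^4, 7870) = 7870
  i=5: min(200*3^5, 7870) = 7870
  i=6: min(200*3^6, 7870) = 7870
  i=7: min(200*3^7, 7870) = 7870
  i=8: min(200*3^8, 7870) = 7870

Answer: 200 600 1800 5400 7870 7870 7870 7870 7870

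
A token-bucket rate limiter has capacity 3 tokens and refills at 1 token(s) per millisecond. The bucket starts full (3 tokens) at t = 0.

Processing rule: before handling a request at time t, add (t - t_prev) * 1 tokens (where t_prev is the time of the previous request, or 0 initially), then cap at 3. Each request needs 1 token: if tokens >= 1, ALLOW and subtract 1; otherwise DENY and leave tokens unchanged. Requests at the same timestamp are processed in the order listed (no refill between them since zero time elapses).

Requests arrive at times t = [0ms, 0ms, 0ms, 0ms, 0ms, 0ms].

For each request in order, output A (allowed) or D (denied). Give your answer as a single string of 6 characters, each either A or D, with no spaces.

Answer: AAADDD

Derivation:
Simulating step by step:
  req#1 t=0ms: ALLOW
  req#2 t=0ms: ALLOW
  req#3 t=0ms: ALLOW
  req#4 t=0ms: DENY
  req#5 t=0ms: DENY
  req#6 t=0ms: DENY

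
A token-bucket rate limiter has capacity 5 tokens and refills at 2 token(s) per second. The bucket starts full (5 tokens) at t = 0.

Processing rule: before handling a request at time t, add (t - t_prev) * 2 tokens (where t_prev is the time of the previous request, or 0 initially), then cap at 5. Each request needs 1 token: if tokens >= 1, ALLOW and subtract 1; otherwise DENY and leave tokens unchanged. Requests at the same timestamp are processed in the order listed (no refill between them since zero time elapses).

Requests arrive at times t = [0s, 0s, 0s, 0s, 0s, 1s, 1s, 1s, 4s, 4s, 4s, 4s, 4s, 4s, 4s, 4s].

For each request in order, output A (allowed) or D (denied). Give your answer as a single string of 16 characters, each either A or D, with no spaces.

Simulating step by step:
  req#1 t=0s: ALLOW
  req#2 t=0s: ALLOW
  req#3 t=0s: ALLOW
  req#4 t=0s: ALLOW
  req#5 t=0s: ALLOW
  req#6 t=1s: ALLOW
  req#7 t=1s: ALLOW
  req#8 t=1s: DENY
  req#9 t=4s: ALLOW
  req#10 t=4s: ALLOW
  req#11 t=4s: ALLOW
  req#12 t=4s: ALLOW
  req#13 t=4s: ALLOW
  req#14 t=4s: DENY
  req#15 t=4s: DENY
  req#16 t=4s: DENY

Answer: AAAAAAADAAAAADDD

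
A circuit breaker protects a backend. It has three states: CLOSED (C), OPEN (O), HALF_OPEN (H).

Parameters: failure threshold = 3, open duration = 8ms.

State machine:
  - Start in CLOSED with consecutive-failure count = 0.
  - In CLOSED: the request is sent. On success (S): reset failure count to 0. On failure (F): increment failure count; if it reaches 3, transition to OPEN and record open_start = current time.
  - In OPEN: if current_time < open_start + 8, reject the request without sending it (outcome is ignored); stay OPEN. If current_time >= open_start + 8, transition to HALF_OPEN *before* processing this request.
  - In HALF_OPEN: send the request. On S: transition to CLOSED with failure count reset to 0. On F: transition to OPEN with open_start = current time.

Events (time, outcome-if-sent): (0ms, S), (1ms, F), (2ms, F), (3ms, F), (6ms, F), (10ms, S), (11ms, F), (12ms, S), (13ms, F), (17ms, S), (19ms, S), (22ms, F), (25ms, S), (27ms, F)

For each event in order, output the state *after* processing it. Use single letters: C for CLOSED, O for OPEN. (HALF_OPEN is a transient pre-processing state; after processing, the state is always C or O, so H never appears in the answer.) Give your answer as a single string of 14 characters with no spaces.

State after each event:
  event#1 t=0ms outcome=S: state=CLOSED
  event#2 t=1ms outcome=F: state=CLOSED
  event#3 t=2ms outcome=F: state=CLOSED
  event#4 t=3ms outcome=F: state=OPEN
  event#5 t=6ms outcome=F: state=OPEN
  event#6 t=10ms outcome=S: state=OPEN
  event#7 t=11ms outcome=F: state=OPEN
  event#8 t=12ms outcome=S: state=OPEN
  event#9 t=13ms outcome=F: state=OPEN
  event#10 t=17ms outcome=S: state=OPEN
  event#11 t=19ms outcome=S: state=CLOSED
  event#12 t=22ms outcome=F: state=CLOSED
  event#13 t=25ms outcome=S: state=CLOSED
  event#14 t=27ms outcome=F: state=CLOSED

Answer: CCCOOOOOOOCCCC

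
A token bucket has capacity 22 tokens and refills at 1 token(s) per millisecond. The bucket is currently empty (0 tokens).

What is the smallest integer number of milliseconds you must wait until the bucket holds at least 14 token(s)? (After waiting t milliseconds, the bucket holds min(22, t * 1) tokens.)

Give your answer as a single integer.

Answer: 14

Derivation:
Need t * 1 >= 14, so t >= 14/1.
Smallest integer t = ceil(14/1) = 14.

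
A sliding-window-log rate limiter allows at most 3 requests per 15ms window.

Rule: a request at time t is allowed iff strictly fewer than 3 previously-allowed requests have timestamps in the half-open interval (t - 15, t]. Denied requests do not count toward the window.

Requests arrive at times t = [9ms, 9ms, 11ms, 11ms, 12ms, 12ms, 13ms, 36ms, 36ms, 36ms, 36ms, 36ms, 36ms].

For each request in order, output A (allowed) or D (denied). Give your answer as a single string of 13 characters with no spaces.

Answer: AAADDDDAAADDD

Derivation:
Tracking allowed requests in the window:
  req#1 t=9ms: ALLOW
  req#2 t=9ms: ALLOW
  req#3 t=11ms: ALLOW
  req#4 t=11ms: DENY
  req#5 t=12ms: DENY
  req#6 t=12ms: DENY
  req#7 t=13ms: DENY
  req#8 t=36ms: ALLOW
  req#9 t=36ms: ALLOW
  req#10 t=36ms: ALLOW
  req#11 t=36ms: DENY
  req#12 t=36ms: DENY
  req#13 t=36ms: DENY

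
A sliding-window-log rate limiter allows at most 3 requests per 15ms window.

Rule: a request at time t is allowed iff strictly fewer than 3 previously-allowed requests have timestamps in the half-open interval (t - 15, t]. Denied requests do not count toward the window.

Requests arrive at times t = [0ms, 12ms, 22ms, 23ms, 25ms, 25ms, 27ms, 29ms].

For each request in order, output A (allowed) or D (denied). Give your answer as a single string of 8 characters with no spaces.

Answer: AAAADDAD

Derivation:
Tracking allowed requests in the window:
  req#1 t=0ms: ALLOW
  req#2 t=12ms: ALLOW
  req#3 t=22ms: ALLOW
  req#4 t=23ms: ALLOW
  req#5 t=25ms: DENY
  req#6 t=25ms: DENY
  req#7 t=27ms: ALLOW
  req#8 t=29ms: DENY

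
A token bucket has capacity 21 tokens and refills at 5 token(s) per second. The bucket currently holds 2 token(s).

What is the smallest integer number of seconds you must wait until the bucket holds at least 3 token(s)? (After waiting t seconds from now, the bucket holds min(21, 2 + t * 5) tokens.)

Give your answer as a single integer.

Answer: 1

Derivation:
Need 2 + t * 5 >= 3, so t >= 1/5.
Smallest integer t = ceil(1/5) = 1.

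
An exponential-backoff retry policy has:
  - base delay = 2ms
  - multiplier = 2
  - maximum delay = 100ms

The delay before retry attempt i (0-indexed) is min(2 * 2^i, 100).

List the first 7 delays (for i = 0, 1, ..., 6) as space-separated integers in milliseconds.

Computing each delay:
  i=0: min(2*2^0, 100) = 2
  i=1: min(2*2^1, 100) = 4
  i=2: min(2*2^2, 100) = 8
  i=3: min(2*2^3, 100) = 16
  i=4: min(2*2^4, 100) = 32
  i=5: min(2*2^5, 100) = 64
  i=6: min(2*2^6, 100) = 100

Answer: 2 4 8 16 32 64 100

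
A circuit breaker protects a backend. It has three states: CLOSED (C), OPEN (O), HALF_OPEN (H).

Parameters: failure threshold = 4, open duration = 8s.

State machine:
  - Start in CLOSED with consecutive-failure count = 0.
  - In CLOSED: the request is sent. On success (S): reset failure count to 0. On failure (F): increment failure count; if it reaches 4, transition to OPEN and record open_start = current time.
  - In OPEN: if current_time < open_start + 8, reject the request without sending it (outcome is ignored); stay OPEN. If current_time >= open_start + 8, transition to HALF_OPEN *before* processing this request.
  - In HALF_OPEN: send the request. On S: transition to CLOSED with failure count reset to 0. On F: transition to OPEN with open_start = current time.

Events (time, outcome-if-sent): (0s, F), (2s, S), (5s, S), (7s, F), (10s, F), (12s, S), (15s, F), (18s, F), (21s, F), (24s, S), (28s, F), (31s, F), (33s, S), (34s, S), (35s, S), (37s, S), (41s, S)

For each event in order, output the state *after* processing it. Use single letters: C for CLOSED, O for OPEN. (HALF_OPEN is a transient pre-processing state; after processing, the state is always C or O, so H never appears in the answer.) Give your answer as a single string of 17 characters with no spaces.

State after each event:
  event#1 t=0s outcome=F: state=CLOSED
  event#2 t=2s outcome=S: state=CLOSED
  event#3 t=5s outcome=S: state=CLOSED
  event#4 t=7s outcome=F: state=CLOSED
  event#5 t=10s outcome=F: state=CLOSED
  event#6 t=12s outcome=S: state=CLOSED
  event#7 t=15s outcome=F: state=CLOSED
  event#8 t=18s outcome=F: state=CLOSED
  event#9 t=21s outcome=F: state=CLOSED
  event#10 t=24s outcome=S: state=CLOSED
  event#11 t=28s outcome=F: state=CLOSED
  event#12 t=31s outcome=F: state=CLOSED
  event#13 t=33s outcome=S: state=CLOSED
  event#14 t=34s outcome=S: state=CLOSED
  event#15 t=35s outcome=S: state=CLOSED
  event#16 t=37s outcome=S: state=CLOSED
  event#17 t=41s outcome=S: state=CLOSED

Answer: CCCCCCCCCCCCCCCCC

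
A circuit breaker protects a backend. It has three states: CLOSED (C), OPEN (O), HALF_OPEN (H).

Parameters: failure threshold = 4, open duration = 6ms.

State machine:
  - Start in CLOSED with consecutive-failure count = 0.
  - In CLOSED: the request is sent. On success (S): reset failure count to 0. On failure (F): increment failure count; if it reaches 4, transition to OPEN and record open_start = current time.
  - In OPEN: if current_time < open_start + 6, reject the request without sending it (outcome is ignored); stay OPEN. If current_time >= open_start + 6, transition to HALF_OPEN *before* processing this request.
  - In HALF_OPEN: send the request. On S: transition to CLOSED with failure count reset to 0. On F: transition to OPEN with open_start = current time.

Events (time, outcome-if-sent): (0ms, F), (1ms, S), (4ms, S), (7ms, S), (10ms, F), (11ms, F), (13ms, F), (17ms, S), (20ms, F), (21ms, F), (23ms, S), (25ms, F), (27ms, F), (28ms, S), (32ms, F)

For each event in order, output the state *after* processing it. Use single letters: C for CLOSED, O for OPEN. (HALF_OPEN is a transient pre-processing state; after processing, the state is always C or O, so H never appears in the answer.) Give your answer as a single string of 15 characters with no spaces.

State after each event:
  event#1 t=0ms outcome=F: state=CLOSED
  event#2 t=1ms outcome=S: state=CLOSED
  event#3 t=4ms outcome=S: state=CLOSED
  event#4 t=7ms outcome=S: state=CLOSED
  event#5 t=10ms outcome=F: state=CLOSED
  event#6 t=11ms outcome=F: state=CLOSED
  event#7 t=13ms outcome=F: state=CLOSED
  event#8 t=17ms outcome=S: state=CLOSED
  event#9 t=20ms outcome=F: state=CLOSED
  event#10 t=21ms outcome=F: state=CLOSED
  event#11 t=23ms outcome=S: state=CLOSED
  event#12 t=25ms outcome=F: state=CLOSED
  event#13 t=27ms outcome=F: state=CLOSED
  event#14 t=28ms outcome=S: state=CLOSED
  event#15 t=32ms outcome=F: state=CLOSED

Answer: CCCCCCCCCCCCCCC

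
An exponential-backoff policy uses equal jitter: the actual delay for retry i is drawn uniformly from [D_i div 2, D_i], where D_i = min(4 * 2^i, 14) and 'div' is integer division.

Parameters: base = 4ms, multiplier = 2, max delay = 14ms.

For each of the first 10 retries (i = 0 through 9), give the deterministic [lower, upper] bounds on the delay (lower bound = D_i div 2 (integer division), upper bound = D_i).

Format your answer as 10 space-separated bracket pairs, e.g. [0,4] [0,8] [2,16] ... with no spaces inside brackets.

Computing bounds per retry:
  i=0: D_i=min(4*2^0,14)=4, bounds=[2,4]
  i=1: D_i=min(4*2^1,14)=8, bounds=[4,8]
  i=2: D_i=min(4*2^2,14)=14, bounds=[7,14]
  i=3: D_i=min(4*2^3,14)=14, bounds=[7,14]
  i=4: D_i=min(4*2^4,14)=14, bounds=[7,14]
  i=5: D_i=min(4*2^5,14)=14, bounds=[7,14]
  i=6: D_i=min(4*2^6,14)=14, bounds=[7,14]
  i=7: D_i=min(4*2^7,14)=14, bounds=[7,14]
  i=8: D_i=min(4*2^8,14)=14, bounds=[7,14]
  i=9: D_i=min(4*2^9,14)=14, bounds=[7,14]

Answer: [2,4] [4,8] [7,14] [7,14] [7,14] [7,14] [7,14] [7,14] [7,14] [7,14]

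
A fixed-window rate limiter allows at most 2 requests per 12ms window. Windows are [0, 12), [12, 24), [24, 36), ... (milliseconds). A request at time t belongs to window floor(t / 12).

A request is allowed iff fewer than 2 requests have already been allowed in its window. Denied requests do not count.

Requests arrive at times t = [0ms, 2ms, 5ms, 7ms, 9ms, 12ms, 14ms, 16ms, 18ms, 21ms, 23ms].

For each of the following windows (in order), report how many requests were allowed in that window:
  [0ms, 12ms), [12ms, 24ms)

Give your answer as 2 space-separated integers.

Answer: 2 2

Derivation:
Processing requests:
  req#1 t=0ms (window 0): ALLOW
  req#2 t=2ms (window 0): ALLOW
  req#3 t=5ms (window 0): DENY
  req#4 t=7ms (window 0): DENY
  req#5 t=9ms (window 0): DENY
  req#6 t=12ms (window 1): ALLOW
  req#7 t=14ms (window 1): ALLOW
  req#8 t=16ms (window 1): DENY
  req#9 t=18ms (window 1): DENY
  req#10 t=21ms (window 1): DENY
  req#11 t=23ms (window 1): DENY

Allowed counts by window: 2 2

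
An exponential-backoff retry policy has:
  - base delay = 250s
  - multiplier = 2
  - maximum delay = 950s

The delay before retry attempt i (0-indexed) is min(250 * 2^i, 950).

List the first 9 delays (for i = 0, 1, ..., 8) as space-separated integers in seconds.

Answer: 250 500 950 950 950 950 950 950 950

Derivation:
Computing each delay:
  i=0: min(250*2^0, 950) = 250
  i=1: min(250*2^1, 950) = 500
  i=2: min(250*2^2, 950) = 950
  i=3: min(250*2^3, 950) = 950
  i=4: min(250*2^4, 950) = 950
  i=5: min(250*2^5, 950) = 950
  i=6: min(250*2^6, 950) = 950
  i=7: min(250*2^7, 950) = 950
  i=8: min(250*2^8, 950) = 950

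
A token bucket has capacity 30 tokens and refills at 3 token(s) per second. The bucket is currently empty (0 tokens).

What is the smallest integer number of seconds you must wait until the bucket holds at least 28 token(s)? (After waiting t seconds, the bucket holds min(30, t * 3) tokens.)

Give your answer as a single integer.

Answer: 10

Derivation:
Need t * 3 >= 28, so t >= 28/3.
Smallest integer t = ceil(28/3) = 10.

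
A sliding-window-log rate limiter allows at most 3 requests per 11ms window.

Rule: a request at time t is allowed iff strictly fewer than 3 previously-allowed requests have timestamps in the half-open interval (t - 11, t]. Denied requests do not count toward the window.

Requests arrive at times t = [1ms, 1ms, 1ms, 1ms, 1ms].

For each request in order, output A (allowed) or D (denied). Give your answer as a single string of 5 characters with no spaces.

Tracking allowed requests in the window:
  req#1 t=1ms: ALLOW
  req#2 t=1ms: ALLOW
  req#3 t=1ms: ALLOW
  req#4 t=1ms: DENY
  req#5 t=1ms: DENY

Answer: AAADD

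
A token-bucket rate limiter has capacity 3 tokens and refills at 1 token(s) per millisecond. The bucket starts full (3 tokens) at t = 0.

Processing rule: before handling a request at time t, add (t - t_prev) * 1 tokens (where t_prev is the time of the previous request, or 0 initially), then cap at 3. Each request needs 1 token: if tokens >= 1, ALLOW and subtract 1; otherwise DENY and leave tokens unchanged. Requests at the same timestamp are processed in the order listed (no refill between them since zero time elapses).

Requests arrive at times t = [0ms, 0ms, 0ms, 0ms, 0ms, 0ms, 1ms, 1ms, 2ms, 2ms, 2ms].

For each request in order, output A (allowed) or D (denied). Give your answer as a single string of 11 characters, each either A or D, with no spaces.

Simulating step by step:
  req#1 t=0ms: ALLOW
  req#2 t=0ms: ALLOW
  req#3 t=0ms: ALLOW
  req#4 t=0ms: DENY
  req#5 t=0ms: DENY
  req#6 t=0ms: DENY
  req#7 t=1ms: ALLOW
  req#8 t=1ms: DENY
  req#9 t=2ms: ALLOW
  req#10 t=2ms: DENY
  req#11 t=2ms: DENY

Answer: AAADDDADADD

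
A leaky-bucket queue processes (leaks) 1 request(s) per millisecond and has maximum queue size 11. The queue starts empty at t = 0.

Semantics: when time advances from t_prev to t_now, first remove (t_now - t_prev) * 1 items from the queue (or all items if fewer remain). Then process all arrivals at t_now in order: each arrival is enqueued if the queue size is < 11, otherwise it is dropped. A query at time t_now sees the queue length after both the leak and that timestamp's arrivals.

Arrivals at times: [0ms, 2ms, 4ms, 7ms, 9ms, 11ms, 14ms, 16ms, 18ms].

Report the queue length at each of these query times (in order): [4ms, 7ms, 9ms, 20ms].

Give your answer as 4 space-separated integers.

Queue lengths at query times:
  query t=4ms: backlog = 1
  query t=7ms: backlog = 1
  query t=9ms: backlog = 1
  query t=20ms: backlog = 0

Answer: 1 1 1 0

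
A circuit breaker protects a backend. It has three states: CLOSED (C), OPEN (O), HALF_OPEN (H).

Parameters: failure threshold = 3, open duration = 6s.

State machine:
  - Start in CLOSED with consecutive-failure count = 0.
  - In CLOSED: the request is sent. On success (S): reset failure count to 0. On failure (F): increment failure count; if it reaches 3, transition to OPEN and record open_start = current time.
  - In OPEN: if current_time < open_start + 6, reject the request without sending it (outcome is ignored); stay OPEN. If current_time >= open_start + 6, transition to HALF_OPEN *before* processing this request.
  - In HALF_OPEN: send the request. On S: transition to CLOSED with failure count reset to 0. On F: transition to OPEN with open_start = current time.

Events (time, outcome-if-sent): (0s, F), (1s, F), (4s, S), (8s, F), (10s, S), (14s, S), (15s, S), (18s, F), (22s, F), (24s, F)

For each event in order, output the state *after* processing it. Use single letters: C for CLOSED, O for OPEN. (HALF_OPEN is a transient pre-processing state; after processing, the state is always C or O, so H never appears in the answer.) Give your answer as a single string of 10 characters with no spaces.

State after each event:
  event#1 t=0s outcome=F: state=CLOSED
  event#2 t=1s outcome=F: state=CLOSED
  event#3 t=4s outcome=S: state=CLOSED
  event#4 t=8s outcome=F: state=CLOSED
  event#5 t=10s outcome=S: state=CLOSED
  event#6 t=14s outcome=S: state=CLOSED
  event#7 t=15s outcome=S: state=CLOSED
  event#8 t=18s outcome=F: state=CLOSED
  event#9 t=22s outcome=F: state=CLOSED
  event#10 t=24s outcome=F: state=OPEN

Answer: CCCCCCCCCO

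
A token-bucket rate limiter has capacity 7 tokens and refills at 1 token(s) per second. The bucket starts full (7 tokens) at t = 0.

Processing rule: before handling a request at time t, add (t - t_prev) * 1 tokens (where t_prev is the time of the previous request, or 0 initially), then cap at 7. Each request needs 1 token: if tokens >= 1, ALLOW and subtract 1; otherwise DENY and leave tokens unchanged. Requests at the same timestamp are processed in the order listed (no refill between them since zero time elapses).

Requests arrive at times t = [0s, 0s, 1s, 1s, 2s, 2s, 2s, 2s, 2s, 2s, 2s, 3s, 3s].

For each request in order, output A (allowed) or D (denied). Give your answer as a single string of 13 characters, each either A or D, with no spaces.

Answer: AAAAAAAAADDAD

Derivation:
Simulating step by step:
  req#1 t=0s: ALLOW
  req#2 t=0s: ALLOW
  req#3 t=1s: ALLOW
  req#4 t=1s: ALLOW
  req#5 t=2s: ALLOW
  req#6 t=2s: ALLOW
  req#7 t=2s: ALLOW
  req#8 t=2s: ALLOW
  req#9 t=2s: ALLOW
  req#10 t=2s: DENY
  req#11 t=2s: DENY
  req#12 t=3s: ALLOW
  req#13 t=3s: DENY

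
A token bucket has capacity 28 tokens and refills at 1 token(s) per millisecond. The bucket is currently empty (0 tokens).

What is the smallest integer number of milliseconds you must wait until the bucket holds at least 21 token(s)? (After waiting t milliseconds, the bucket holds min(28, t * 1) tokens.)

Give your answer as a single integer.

Need t * 1 >= 21, so t >= 21/1.
Smallest integer t = ceil(21/1) = 21.

Answer: 21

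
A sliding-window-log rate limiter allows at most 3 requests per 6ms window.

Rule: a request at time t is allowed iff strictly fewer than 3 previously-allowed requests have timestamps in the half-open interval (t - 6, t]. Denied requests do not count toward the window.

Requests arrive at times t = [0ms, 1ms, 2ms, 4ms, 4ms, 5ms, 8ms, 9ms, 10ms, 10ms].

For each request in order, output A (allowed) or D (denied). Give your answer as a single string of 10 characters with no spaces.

Answer: AAADDDAAAD

Derivation:
Tracking allowed requests in the window:
  req#1 t=0ms: ALLOW
  req#2 t=1ms: ALLOW
  req#3 t=2ms: ALLOW
  req#4 t=4ms: DENY
  req#5 t=4ms: DENY
  req#6 t=5ms: DENY
  req#7 t=8ms: ALLOW
  req#8 t=9ms: ALLOW
  req#9 t=10ms: ALLOW
  req#10 t=10ms: DENY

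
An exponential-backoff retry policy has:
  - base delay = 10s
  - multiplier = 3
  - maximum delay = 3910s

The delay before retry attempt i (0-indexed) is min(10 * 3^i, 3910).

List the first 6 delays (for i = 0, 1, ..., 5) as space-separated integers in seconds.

Answer: 10 30 90 270 810 2430

Derivation:
Computing each delay:
  i=0: min(10*3^0, 3910) = 10
  i=1: min(10*3^1, 3910) = 30
  i=2: min(10*3^2, 3910) = 90
  i=3: min(10*3^3, 3910) = 270
  i=4: min(10*3^4, 3910) = 810
  i=5: min(10*3^5, 3910) = 2430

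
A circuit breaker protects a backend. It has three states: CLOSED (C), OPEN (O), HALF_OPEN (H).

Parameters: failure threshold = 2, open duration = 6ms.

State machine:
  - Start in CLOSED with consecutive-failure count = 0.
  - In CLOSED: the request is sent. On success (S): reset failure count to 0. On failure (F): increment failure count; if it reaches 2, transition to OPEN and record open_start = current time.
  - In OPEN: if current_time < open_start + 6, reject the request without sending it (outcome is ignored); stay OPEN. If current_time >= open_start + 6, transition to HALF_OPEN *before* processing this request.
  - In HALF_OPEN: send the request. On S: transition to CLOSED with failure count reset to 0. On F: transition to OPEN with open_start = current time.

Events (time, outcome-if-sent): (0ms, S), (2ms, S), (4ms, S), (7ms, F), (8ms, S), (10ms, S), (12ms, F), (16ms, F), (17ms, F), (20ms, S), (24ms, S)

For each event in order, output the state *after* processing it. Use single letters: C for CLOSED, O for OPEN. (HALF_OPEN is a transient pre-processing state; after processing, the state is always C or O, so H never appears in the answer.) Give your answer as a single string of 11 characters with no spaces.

State after each event:
  event#1 t=0ms outcome=S: state=CLOSED
  event#2 t=2ms outcome=S: state=CLOSED
  event#3 t=4ms outcome=S: state=CLOSED
  event#4 t=7ms outcome=F: state=CLOSED
  event#5 t=8ms outcome=S: state=CLOSED
  event#6 t=10ms outcome=S: state=CLOSED
  event#7 t=12ms outcome=F: state=CLOSED
  event#8 t=16ms outcome=F: state=OPEN
  event#9 t=17ms outcome=F: state=OPEN
  event#10 t=20ms outcome=S: state=OPEN
  event#11 t=24ms outcome=S: state=CLOSED

Answer: CCCCCCCOOOC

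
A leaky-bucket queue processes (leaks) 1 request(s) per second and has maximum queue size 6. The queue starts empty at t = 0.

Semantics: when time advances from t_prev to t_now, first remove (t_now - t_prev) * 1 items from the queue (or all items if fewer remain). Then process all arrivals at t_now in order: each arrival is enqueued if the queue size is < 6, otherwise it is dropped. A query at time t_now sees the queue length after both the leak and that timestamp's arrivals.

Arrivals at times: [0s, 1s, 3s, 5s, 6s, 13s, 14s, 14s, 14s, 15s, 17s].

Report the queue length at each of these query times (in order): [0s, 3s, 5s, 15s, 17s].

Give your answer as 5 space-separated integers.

Queue lengths at query times:
  query t=0s: backlog = 1
  query t=3s: backlog = 1
  query t=5s: backlog = 1
  query t=15s: backlog = 3
  query t=17s: backlog = 2

Answer: 1 1 1 3 2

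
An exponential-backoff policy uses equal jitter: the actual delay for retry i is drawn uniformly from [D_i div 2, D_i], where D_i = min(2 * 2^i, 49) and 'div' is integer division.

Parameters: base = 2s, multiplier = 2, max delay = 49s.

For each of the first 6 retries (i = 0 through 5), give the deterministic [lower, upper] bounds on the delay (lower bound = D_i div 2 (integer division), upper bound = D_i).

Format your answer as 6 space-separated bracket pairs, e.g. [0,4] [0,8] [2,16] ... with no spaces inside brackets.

Answer: [1,2] [2,4] [4,8] [8,16] [16,32] [24,49]

Derivation:
Computing bounds per retry:
  i=0: D_i=min(2*2^0,49)=2, bounds=[1,2]
  i=1: D_i=min(2*2^1,49)=4, bounds=[2,4]
  i=2: D_i=min(2*2^2,49)=8, bounds=[4,8]
  i=3: D_i=min(2*2^3,49)=16, bounds=[8,16]
  i=4: D_i=min(2*2^4,49)=32, bounds=[16,32]
  i=5: D_i=min(2*2^5,49)=49, bounds=[24,49]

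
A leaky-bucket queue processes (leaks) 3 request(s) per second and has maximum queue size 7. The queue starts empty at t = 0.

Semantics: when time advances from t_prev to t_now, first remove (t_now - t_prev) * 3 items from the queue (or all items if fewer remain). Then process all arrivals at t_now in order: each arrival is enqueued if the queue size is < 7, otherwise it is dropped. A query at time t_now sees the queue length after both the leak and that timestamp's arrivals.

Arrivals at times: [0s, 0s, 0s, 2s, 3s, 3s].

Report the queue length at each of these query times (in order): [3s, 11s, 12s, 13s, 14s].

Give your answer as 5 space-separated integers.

Queue lengths at query times:
  query t=3s: backlog = 2
  query t=11s: backlog = 0
  query t=12s: backlog = 0
  query t=13s: backlog = 0
  query t=14s: backlog = 0

Answer: 2 0 0 0 0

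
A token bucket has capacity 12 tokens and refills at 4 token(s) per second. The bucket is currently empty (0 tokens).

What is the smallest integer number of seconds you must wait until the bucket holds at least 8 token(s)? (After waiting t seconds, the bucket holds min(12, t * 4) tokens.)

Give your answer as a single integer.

Answer: 2

Derivation:
Need t * 4 >= 8, so t >= 8/4.
Smallest integer t = ceil(8/4) = 2.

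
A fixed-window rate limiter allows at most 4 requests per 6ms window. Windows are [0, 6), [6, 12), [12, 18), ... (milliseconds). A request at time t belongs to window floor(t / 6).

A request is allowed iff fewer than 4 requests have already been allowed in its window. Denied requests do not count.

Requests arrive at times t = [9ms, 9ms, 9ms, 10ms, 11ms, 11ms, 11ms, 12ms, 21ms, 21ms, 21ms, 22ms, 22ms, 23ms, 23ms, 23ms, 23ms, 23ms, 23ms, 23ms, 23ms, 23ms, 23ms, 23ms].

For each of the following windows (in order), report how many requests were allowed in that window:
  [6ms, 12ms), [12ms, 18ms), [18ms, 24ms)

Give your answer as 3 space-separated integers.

Processing requests:
  req#1 t=9ms (window 1): ALLOW
  req#2 t=9ms (window 1): ALLOW
  req#3 t=9ms (window 1): ALLOW
  req#4 t=10ms (window 1): ALLOW
  req#5 t=11ms (window 1): DENY
  req#6 t=11ms (window 1): DENY
  req#7 t=11ms (window 1): DENY
  req#8 t=12ms (window 2): ALLOW
  req#9 t=21ms (window 3): ALLOW
  req#10 t=21ms (window 3): ALLOW
  req#11 t=21ms (window 3): ALLOW
  req#12 t=22ms (window 3): ALLOW
  req#13 t=22ms (window 3): DENY
  req#14 t=23ms (window 3): DENY
  req#15 t=23ms (window 3): DENY
  req#16 t=23ms (window 3): DENY
  req#17 t=23ms (window 3): DENY
  req#18 t=23ms (window 3): DENY
  req#19 t=23ms (window 3): DENY
  req#20 t=23ms (window 3): DENY
  req#21 t=23ms (window 3): DENY
  req#22 t=23ms (window 3): DENY
  req#23 t=23ms (window 3): DENY
  req#24 t=23ms (window 3): DENY

Allowed counts by window: 4 1 4

Answer: 4 1 4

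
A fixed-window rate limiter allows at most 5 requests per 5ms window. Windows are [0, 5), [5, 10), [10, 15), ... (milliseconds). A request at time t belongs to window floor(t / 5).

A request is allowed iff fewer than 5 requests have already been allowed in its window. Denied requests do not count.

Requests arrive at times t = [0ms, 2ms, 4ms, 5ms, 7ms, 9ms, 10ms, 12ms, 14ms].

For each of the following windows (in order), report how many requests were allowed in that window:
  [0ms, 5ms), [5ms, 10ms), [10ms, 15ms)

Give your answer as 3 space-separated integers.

Processing requests:
  req#1 t=0ms (window 0): ALLOW
  req#2 t=2ms (window 0): ALLOW
  req#3 t=4ms (window 0): ALLOW
  req#4 t=5ms (window 1): ALLOW
  req#5 t=7ms (window 1): ALLOW
  req#6 t=9ms (window 1): ALLOW
  req#7 t=10ms (window 2): ALLOW
  req#8 t=12ms (window 2): ALLOW
  req#9 t=14ms (window 2): ALLOW

Allowed counts by window: 3 3 3

Answer: 3 3 3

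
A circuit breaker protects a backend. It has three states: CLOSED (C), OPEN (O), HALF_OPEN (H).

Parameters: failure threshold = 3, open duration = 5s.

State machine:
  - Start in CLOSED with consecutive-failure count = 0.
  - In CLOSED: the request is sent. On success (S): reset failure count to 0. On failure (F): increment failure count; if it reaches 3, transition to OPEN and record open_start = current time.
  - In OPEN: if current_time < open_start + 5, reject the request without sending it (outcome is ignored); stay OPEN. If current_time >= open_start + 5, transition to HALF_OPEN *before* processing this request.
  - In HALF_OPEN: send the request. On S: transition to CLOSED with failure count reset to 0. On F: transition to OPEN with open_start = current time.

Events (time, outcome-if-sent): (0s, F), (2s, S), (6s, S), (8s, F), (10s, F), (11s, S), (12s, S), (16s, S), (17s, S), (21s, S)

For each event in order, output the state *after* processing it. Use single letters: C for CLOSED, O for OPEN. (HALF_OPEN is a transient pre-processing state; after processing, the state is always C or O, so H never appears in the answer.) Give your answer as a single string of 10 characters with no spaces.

State after each event:
  event#1 t=0s outcome=F: state=CLOSED
  event#2 t=2s outcome=S: state=CLOSED
  event#3 t=6s outcome=S: state=CLOSED
  event#4 t=8s outcome=F: state=CLOSED
  event#5 t=10s outcome=F: state=CLOSED
  event#6 t=11s outcome=S: state=CLOSED
  event#7 t=12s outcome=S: state=CLOSED
  event#8 t=16s outcome=S: state=CLOSED
  event#9 t=17s outcome=S: state=CLOSED
  event#10 t=21s outcome=S: state=CLOSED

Answer: CCCCCCCCCC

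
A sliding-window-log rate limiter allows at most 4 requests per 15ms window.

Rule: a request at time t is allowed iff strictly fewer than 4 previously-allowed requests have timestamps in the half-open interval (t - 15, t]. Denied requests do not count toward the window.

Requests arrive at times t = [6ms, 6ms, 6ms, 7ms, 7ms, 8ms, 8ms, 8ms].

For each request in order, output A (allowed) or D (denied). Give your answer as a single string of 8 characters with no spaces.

Tracking allowed requests in the window:
  req#1 t=6ms: ALLOW
  req#2 t=6ms: ALLOW
  req#3 t=6ms: ALLOW
  req#4 t=7ms: ALLOW
  req#5 t=7ms: DENY
  req#6 t=8ms: DENY
  req#7 t=8ms: DENY
  req#8 t=8ms: DENY

Answer: AAAADDDD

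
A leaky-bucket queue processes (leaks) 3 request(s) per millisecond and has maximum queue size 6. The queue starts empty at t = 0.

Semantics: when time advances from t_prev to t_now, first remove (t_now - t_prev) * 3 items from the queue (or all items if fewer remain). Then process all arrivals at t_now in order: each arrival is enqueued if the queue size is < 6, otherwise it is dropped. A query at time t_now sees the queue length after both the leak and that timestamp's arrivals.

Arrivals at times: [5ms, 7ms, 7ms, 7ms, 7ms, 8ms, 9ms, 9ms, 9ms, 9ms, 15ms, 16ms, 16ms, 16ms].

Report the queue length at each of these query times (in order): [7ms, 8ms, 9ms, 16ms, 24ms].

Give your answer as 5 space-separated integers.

Queue lengths at query times:
  query t=7ms: backlog = 4
  query t=8ms: backlog = 2
  query t=9ms: backlog = 4
  query t=16ms: backlog = 3
  query t=24ms: backlog = 0

Answer: 4 2 4 3 0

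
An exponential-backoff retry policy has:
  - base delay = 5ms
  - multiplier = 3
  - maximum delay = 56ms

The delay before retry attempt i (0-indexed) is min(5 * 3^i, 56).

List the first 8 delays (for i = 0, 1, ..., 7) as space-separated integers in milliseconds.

Answer: 5 15 45 56 56 56 56 56

Derivation:
Computing each delay:
  i=0: min(5*3^0, 56) = 5
  i=1: min(5*3^1, 56) = 15
  i=2: min(5*3^2, 56) = 45
  i=3: min(5*3^3, 56) = 56
  i=4: min(5*3^4, 56) = 56
  i=5: min(5*3^5, 56) = 56
  i=6: min(5*3^6, 56) = 56
  i=7: min(5*3^7, 56) = 56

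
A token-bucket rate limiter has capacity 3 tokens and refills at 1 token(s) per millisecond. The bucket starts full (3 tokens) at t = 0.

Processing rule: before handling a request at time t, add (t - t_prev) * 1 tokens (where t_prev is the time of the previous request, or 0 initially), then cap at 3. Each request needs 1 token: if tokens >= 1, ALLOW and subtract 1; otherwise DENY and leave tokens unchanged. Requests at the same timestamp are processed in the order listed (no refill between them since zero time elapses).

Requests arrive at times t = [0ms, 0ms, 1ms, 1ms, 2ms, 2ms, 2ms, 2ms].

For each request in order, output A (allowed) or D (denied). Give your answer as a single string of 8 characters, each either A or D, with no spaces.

Answer: AAAAADDD

Derivation:
Simulating step by step:
  req#1 t=0ms: ALLOW
  req#2 t=0ms: ALLOW
  req#3 t=1ms: ALLOW
  req#4 t=1ms: ALLOW
  req#5 t=2ms: ALLOW
  req#6 t=2ms: DENY
  req#7 t=2ms: DENY
  req#8 t=2ms: DENY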